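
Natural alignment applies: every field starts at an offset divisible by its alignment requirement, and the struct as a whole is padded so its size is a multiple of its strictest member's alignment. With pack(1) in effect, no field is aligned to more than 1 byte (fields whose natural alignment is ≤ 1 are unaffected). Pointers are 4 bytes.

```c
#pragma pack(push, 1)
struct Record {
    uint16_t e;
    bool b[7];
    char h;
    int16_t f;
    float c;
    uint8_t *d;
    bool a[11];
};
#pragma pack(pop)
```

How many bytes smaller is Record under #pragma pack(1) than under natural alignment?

1

natural layout:
  @0: e [2B, align 2] → 2
  @2: b [7B, align 1] → 9
  @9: h [1B, align 1] → 10
  @10: f [2B, align 2] → 12
  @12: c [4B, align 4] → 16
  @16: d [4B, align 4] → 20
  @20: a [11B, align 1] → 31
  +1 tail pad (align 4)
  size 32, align 4
packed(1) layout:
  @0: e [2B, align 1] → 2
  @2: b [7B, align 1] → 9
  @9: h [1B, align 1] → 10
  @10: f [2B, align 1] → 12
  @12: c [4B, align 1] → 16
  @16: d [4B, align 1] → 20
  @20: a [11B, align 1] → 31
  size 31, align 1
32 − 31 = 1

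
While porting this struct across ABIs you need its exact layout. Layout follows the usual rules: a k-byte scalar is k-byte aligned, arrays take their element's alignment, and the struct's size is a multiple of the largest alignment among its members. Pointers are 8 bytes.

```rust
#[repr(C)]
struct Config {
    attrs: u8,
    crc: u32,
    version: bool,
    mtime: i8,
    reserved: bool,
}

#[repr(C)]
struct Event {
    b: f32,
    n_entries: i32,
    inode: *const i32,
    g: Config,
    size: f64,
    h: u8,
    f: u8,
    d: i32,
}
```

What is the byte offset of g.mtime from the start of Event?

Config: 0..1  attrs  (1B, 1-aligned); 1..4  -- padding (3B); 4..8  crc  (4B, 4-aligned); 8..9  version  (1B, 1-aligned); 9..10  mtime  (1B, 1-aligned); 10..11  reserved  (1B, 1-aligned); 11..12  -- tail padding (1B); sizeof = 12, alignof = 4
0..4  b  (4B, 4-aligned)
4..8  n_entries  (4B, 4-aligned)
8..16  inode  (8B, 8-aligned)
16..28  g  (12B, 4-aligned)
within Config: mtime at 9
16 + 9 = 25

25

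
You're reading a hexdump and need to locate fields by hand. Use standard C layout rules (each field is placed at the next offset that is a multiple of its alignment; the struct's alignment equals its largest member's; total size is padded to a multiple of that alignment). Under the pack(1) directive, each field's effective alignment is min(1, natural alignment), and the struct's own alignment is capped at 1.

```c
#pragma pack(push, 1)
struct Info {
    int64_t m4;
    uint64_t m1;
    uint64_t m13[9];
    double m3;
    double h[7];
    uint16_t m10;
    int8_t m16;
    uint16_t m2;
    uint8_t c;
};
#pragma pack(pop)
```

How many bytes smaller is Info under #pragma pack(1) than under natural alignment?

natural layout:
  0..8  m4  (8B, 8-aligned)
  8..16  m1  (8B, 8-aligned)
  16..88  m13  (72B, 8-aligned)
  88..96  m3  (8B, 8-aligned)
  96..152  h  (56B, 8-aligned)
  152..154  m10  (2B, 2-aligned)
  154..155  m16  (1B, 1-aligned)
  155..156  -- padding (1B)
  156..158  m2  (2B, 2-aligned)
  158..159  c  (1B, 1-aligned)
  159..160  -- tail padding (1B)
  sizeof = 160, alignof = 8
packed(1) layout:
  0..8  m4  (8B, 1-aligned)
  8..16  m1  (8B, 1-aligned)
  16..88  m13  (72B, 1-aligned)
  88..96  m3  (8B, 1-aligned)
  96..152  h  (56B, 1-aligned)
  152..154  m10  (2B, 1-aligned)
  154..155  m16  (1B, 1-aligned)
  155..157  m2  (2B, 1-aligned)
  157..158  c  (1B, 1-aligned)
  sizeof = 158, alignof = 1
160 − 158 = 2

2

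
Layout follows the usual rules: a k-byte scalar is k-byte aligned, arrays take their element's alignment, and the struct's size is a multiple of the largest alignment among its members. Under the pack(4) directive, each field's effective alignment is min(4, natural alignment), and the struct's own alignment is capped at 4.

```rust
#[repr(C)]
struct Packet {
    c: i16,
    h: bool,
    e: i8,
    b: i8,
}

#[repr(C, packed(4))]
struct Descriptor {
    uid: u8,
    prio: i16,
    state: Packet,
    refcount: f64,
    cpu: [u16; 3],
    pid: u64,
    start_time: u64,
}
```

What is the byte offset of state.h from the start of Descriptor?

Packet: 0..2  c  (2B, 2-aligned); 2..3  h  (1B, 1-aligned); 3..4  e  (1B, 1-aligned); 4..5  b  (1B, 1-aligned); 5..6  -- tail padding (1B); sizeof = 6, alignof = 2
0..1  uid  (1B, 1-aligned)
1..2  -- padding (1B)
2..4  prio  (2B, 2-aligned)
4..10  state  (6B, 2-aligned)
within Packet: h at 2
4 + 2 = 6

6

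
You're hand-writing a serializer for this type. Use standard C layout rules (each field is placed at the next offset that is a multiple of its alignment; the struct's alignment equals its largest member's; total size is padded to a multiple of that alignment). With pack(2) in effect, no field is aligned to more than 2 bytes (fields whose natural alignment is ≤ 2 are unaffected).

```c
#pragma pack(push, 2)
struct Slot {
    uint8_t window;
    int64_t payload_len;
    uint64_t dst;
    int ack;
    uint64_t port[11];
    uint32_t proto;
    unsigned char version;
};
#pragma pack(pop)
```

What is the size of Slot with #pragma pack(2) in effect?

@0: window [1B, align 1] → 1
+1 pad (align 2)
@2: payload_len [8B, align 2] → 10
@10: dst [8B, align 2] → 18
@18: ack [4B, align 2] → 22
@22: port [88B, align 2] → 110
@110: proto [4B, align 2] → 114
@114: version [1B, align 1] → 115
+1 tail pad (align 2)
size 116, align 2

116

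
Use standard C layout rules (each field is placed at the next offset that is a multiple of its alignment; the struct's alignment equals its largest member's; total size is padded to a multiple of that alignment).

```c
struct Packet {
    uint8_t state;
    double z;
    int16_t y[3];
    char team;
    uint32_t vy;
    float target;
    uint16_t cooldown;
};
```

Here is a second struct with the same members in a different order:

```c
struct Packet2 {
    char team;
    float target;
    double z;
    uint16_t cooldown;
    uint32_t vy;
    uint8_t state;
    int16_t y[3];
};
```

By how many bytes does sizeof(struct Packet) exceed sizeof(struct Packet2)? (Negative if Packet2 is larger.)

@0: state [1B, align 1] → 1
+7 pad (align 8)
@8: z [8B, align 8] → 16
@16: y [6B, align 2] → 22
@22: team [1B, align 1] → 23
+1 pad (align 4)
@24: vy [4B, align 4] → 28
@28: target [4B, align 4] → 32
@32: cooldown [2B, align 2] → 34
+6 tail pad (align 8)
size 40, align 8
— Packet2 —
@0: team [1B, align 1] → 1
+3 pad (align 4)
@4: target [4B, align 4] → 8
@8: z [8B, align 8] → 16
@16: cooldown [2B, align 2] → 18
+2 pad (align 4)
@20: vy [4B, align 4] → 24
@24: state [1B, align 1] → 25
+1 pad (align 2)
@26: y [6B, align 2] → 32
size 32, align 8
40 − 32 = 8

8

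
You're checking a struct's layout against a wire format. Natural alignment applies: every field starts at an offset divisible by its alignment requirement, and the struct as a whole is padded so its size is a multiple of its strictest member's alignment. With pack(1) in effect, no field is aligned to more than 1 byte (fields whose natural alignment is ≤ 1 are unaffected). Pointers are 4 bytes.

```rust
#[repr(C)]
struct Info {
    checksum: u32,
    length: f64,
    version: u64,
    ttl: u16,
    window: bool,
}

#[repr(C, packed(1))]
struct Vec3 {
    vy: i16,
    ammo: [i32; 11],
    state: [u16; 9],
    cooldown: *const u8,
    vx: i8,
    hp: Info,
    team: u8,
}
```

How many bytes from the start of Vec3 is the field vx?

Info: @0: checksum [4B, align 4] → 4; +4 pad (align 8); @8: length [8B, align 8] → 16; @16: version [8B, align 8] → 24; @24: ttl [2B, align 2] → 26; @26: window [1B, align 1] → 27; +5 tail pad (align 8); size 32, align 8
@0: vy [2B, align 1] → 2
@2: ammo [44B, align 1] → 46
@46: state [18B, align 1] → 64
@64: cooldown [4B, align 1] → 68
@68: vx [1B, align 1] → 69

68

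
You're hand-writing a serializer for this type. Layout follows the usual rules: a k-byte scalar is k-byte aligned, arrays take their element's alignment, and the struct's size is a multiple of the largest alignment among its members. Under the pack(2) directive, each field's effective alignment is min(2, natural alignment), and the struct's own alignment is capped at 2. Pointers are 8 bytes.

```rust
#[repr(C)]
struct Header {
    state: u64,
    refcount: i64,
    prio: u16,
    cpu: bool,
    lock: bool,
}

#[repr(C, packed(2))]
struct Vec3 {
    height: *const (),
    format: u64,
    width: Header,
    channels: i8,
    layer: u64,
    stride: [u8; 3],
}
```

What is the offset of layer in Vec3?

42

Header: @0: state [8B, align 8] → 8; @8: refcount [8B, align 8] → 16; @16: prio [2B, align 2] → 18; @18: cpu [1B, align 1] → 19; @19: lock [1B, align 1] → 20; +4 tail pad (align 8); size 24, align 8
@0: height [8B, align 2] → 8
@8: format [8B, align 2] → 16
@16: width [24B, align 2] → 40
@40: channels [1B, align 1] → 41
+1 pad (align 2)
@42: layer [8B, align 2] → 50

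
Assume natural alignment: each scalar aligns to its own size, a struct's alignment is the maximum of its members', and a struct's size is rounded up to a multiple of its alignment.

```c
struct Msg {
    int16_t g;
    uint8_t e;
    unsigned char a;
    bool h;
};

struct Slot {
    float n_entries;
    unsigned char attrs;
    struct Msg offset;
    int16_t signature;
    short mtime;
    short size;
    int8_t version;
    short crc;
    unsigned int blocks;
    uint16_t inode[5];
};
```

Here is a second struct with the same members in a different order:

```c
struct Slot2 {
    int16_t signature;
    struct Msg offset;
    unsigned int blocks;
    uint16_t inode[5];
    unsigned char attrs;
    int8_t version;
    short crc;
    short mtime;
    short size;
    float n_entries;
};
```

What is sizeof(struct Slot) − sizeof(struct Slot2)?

Msg: g at 0 (size 2, align 2) → ends 2; e at 2 (size 1, align 1) → ends 3; a at 3 (size 1, align 1) → ends 4; h at 4 (size 1, align 1) → ends 5; tail pad 1 to reach multiple of 2; total 6 bytes, alignment 2
n_entries at 0 (size 4, align 4) → ends 4
attrs at 4 (size 1, align 1) → ends 5
pad 1 to align 2 for offset
offset at 6 (size 6, align 2) → ends 12
signature at 12 (size 2, align 2) → ends 14
mtime at 14 (size 2, align 2) → ends 16
size at 16 (size 2, align 2) → ends 18
version at 18 (size 1, align 1) → ends 19
pad 1 to align 2 for crc
crc at 20 (size 2, align 2) → ends 22
pad 2 to align 4 for blocks
blocks at 24 (size 4, align 4) → ends 28
inode at 28 (size 10, align 2) → ends 38
tail pad 2 to reach multiple of 4
total 40 bytes, alignment 4
— Slot2 —
signature at 0 (size 2, align 2) → ends 2
offset at 2 (size 6, align 2) → ends 8
blocks at 8 (size 4, align 4) → ends 12
inode at 12 (size 10, align 2) → ends 22
attrs at 22 (size 1, align 1) → ends 23
version at 23 (size 1, align 1) → ends 24
crc at 24 (size 2, align 2) → ends 26
mtime at 26 (size 2, align 2) → ends 28
size at 28 (size 2, align 2) → ends 30
pad 2 to align 4 for n_entries
n_entries at 32 (size 4, align 4) → ends 36
total 36 bytes, alignment 4
40 − 36 = 4

4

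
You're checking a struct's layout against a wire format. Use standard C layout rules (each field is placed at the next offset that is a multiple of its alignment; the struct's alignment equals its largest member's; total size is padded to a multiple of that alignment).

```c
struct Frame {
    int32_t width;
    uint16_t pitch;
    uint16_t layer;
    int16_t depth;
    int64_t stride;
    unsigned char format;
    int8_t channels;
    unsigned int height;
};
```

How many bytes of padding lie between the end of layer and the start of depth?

0..4  width  (4B, 4-aligned)
4..6  pitch  (2B, 2-aligned)
6..8  layer  (2B, 2-aligned)
8..10  depth  (2B, 2-aligned)

0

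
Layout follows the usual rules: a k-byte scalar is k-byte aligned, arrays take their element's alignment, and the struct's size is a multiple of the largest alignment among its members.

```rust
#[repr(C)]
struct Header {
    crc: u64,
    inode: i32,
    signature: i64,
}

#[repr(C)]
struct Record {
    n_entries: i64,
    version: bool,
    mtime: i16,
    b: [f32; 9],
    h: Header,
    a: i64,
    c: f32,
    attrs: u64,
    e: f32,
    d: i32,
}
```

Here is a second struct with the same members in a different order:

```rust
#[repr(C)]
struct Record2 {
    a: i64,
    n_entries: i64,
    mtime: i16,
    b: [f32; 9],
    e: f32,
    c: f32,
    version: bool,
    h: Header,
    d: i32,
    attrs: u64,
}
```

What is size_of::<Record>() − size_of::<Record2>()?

Header: @0: crc [8B, align 8] → 8; @8: inode [4B, align 4] → 12; +4 pad (align 8); @16: signature [8B, align 8] → 24; size 24, align 8
@0: n_entries [8B, align 8] → 8
@8: version [1B, align 1] → 9
+1 pad (align 2)
@10: mtime [2B, align 2] → 12
@12: b [36B, align 4] → 48
@48: h [24B, align 8] → 72
@72: a [8B, align 8] → 80
@80: c [4B, align 4] → 84
+4 pad (align 8)
@88: attrs [8B, align 8] → 96
@96: e [4B, align 4] → 100
@100: d [4B, align 4] → 104
size 104, align 8
— Record2 —
@0: a [8B, align 8] → 8
@8: n_entries [8B, align 8] → 16
@16: mtime [2B, align 2] → 18
+2 pad (align 4)
@20: b [36B, align 4] → 56
@56: e [4B, align 4] → 60
@60: c [4B, align 4] → 64
@64: version [1B, align 1] → 65
+7 pad (align 8)
@72: h [24B, align 8] → 96
@96: d [4B, align 4] → 100
+4 pad (align 8)
@104: attrs [8B, align 8] → 112
size 112, align 8
104 − 112 = -8

-8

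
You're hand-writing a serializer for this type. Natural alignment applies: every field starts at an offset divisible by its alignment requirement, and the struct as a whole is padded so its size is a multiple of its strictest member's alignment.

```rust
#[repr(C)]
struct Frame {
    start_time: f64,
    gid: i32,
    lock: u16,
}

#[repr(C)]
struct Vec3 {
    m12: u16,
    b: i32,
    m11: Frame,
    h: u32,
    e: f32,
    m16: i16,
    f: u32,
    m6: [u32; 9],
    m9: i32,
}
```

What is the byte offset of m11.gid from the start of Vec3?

Frame: start_time at 0 (size 8, align 8) → ends 8; gid at 8 (size 4, align 4) → ends 12; lock at 12 (size 2, align 2) → ends 14; tail pad 2 to reach multiple of 8; total 16 bytes, alignment 8
m12 at 0 (size 2, align 2) → ends 2
pad 2 to align 4 for b
b at 4 (size 4, align 4) → ends 8
m11 at 8 (size 16, align 8) → ends 24
within Frame: gid at 8
8 + 8 = 16

16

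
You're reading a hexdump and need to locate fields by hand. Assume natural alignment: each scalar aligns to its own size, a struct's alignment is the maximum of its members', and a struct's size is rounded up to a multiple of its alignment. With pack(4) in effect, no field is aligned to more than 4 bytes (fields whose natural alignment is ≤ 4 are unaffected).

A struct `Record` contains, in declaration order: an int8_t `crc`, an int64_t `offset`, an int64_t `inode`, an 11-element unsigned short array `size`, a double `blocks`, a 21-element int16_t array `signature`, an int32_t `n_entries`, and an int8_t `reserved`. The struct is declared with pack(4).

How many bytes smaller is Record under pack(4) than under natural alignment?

8

natural layout:
  0..1  crc  (1B, 1-aligned)
  1..8  -- padding (7B)
  8..16  offset  (8B, 8-aligned)
  16..24  inode  (8B, 8-aligned)
  24..46  size  (22B, 2-aligned)
  46..48  -- padding (2B)
  48..56  blocks  (8B, 8-aligned)
  56..98  signature  (42B, 2-aligned)
  98..100  -- padding (2B)
  100..104  n_entries  (4B, 4-aligned)
  104..105  reserved  (1B, 1-aligned)
  105..112  -- tail padding (7B)
  sizeof = 112, alignof = 8
packed(4) layout:
  0..1  crc  (1B, 1-aligned)
  1..4  -- padding (3B)
  4..12  offset  (8B, 4-aligned)
  12..20  inode  (8B, 4-aligned)
  20..42  size  (22B, 2-aligned)
  42..44  -- padding (2B)
  44..52  blocks  (8B, 4-aligned)
  52..94  signature  (42B, 2-aligned)
  94..96  -- padding (2B)
  96..100  n_entries  (4B, 4-aligned)
  100..101  reserved  (1B, 1-aligned)
  101..104  -- tail padding (3B)
  sizeof = 104, alignof = 4
112 − 104 = 8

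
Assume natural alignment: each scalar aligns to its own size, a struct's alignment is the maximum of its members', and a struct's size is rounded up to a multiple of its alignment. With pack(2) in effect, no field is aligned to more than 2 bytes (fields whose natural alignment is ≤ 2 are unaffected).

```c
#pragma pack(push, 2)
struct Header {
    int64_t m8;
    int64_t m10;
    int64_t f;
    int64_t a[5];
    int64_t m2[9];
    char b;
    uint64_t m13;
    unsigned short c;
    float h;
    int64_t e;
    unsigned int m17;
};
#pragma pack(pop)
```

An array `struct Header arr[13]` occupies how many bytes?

2132

m8 at 0 (size 8, align 2) → ends 8
m10 at 8 (size 8, align 2) → ends 16
f at 16 (size 8, align 2) → ends 24
a at 24 (size 40, align 2) → ends 64
m2 at 64 (size 72, align 2) → ends 136
b at 136 (size 1, align 1) → ends 137
pad 1 to align 2 for m13
m13 at 138 (size 8, align 2) → ends 146
c at 146 (size 2, align 2) → ends 148
h at 148 (size 4, align 2) → ends 152
e at 152 (size 8, align 2) → ends 160
m17 at 160 (size 4, align 2) → ends 164
total 164 bytes, alignment 2
array of 13: 13 × 164 = 2132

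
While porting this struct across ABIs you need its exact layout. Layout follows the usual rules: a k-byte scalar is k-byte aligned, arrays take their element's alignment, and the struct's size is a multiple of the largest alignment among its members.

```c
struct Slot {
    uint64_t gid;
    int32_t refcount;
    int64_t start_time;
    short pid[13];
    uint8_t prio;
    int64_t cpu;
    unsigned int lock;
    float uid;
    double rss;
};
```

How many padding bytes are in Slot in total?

0..8  gid  (8B, 8-aligned)
8..12  refcount  (4B, 4-aligned)
12..16  -- padding (4B)
16..24  start_time  (8B, 8-aligned)
24..50  pid  (26B, 2-aligned)
50..51  prio  (1B, 1-aligned)
51..56  -- padding (5B)
56..64  cpu  (8B, 8-aligned)
64..68  lock  (4B, 4-aligned)
68..72  uid  (4B, 4-aligned)
72..80  rss  (8B, 8-aligned)
sizeof = 80, alignof = 8
data bytes 71, size 80 → padding 9

9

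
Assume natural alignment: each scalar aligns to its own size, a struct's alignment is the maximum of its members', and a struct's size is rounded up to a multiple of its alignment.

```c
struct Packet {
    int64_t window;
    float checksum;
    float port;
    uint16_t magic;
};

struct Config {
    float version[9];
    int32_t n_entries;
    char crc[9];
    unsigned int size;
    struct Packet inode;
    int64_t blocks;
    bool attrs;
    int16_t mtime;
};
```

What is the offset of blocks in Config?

80

Packet: @0: window [8B, align 8] → 8; @8: checksum [4B, align 4] → 12; @12: port [4B, align 4] → 16; @16: magic [2B, align 2] → 18; +6 tail pad (align 8); size 24, align 8
@0: version [36B, align 4] → 36
@36: n_entries [4B, align 4] → 40
@40: crc [9B, align 1] → 49
+3 pad (align 4)
@52: size [4B, align 4] → 56
@56: inode [24B, align 8] → 80
@80: blocks [8B, align 8] → 88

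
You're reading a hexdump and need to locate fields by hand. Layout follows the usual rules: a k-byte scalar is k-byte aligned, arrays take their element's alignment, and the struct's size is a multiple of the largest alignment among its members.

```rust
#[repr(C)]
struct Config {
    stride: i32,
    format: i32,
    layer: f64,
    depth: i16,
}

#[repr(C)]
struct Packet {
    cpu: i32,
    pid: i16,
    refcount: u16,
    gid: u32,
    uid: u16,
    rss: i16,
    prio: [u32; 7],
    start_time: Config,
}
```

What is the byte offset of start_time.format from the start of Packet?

Config: 0..4  stride  (4B, 4-aligned); 4..8  format  (4B, 4-aligned); 8..16  layer  (8B, 8-aligned); 16..18  depth  (2B, 2-aligned); 18..24  -- tail padding (6B); sizeof = 24, alignof = 8
0..4  cpu  (4B, 4-aligned)
4..6  pid  (2B, 2-aligned)
6..8  refcount  (2B, 2-aligned)
8..12  gid  (4B, 4-aligned)
12..14  uid  (2B, 2-aligned)
14..16  rss  (2B, 2-aligned)
16..44  prio  (28B, 4-aligned)
44..48  -- padding (4B)
48..72  start_time  (24B, 8-aligned)
within Config: format at 4
48 + 4 = 52

52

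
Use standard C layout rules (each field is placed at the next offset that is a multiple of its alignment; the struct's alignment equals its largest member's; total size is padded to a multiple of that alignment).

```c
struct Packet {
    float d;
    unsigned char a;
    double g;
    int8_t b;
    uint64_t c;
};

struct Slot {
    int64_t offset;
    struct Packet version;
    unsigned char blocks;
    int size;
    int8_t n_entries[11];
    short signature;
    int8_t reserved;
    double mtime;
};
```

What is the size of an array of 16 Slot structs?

1152

Packet: d at 0 (size 4, align 4) → ends 4; a at 4 (size 1, align 1) → ends 5; pad 3 to align 8 for g; g at 8 (size 8, align 8) → ends 16; b at 16 (size 1, align 1) → ends 17; pad 7 to align 8 for c; c at 24 (size 8, align 8) → ends 32; total 32 bytes, alignment 8
offset at 0 (size 8, align 8) → ends 8
version at 8 (size 32, align 8) → ends 40
blocks at 40 (size 1, align 1) → ends 41
pad 3 to align 4 for size
size at 44 (size 4, align 4) → ends 48
n_entries at 48 (size 11, align 1) → ends 59
pad 1 to align 2 for signature
signature at 60 (size 2, align 2) → ends 62
reserved at 62 (size 1, align 1) → ends 63
pad 1 to align 8 for mtime
mtime at 64 (size 8, align 8) → ends 72
total 72 bytes, alignment 8
array of 16: 16 × 72 = 1152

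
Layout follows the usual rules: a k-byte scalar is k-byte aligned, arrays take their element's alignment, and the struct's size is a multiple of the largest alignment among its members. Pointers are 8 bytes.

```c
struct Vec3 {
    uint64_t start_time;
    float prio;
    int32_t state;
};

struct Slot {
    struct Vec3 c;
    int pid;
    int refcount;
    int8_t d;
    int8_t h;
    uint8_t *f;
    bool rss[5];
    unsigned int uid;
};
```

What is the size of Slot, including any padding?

56

Vec3: 0..8  start_time  (8B, 8-aligned); 8..12  prio  (4B, 4-aligned); 12..16  state  (4B, 4-aligned); sizeof = 16, alignof = 8
0..16  c  (16B, 8-aligned)
16..20  pid  (4B, 4-aligned)
20..24  refcount  (4B, 4-aligned)
24..25  d  (1B, 1-aligned)
25..26  h  (1B, 1-aligned)
26..32  -- padding (6B)
32..40  f  (8B, 8-aligned)
40..45  rss  (5B, 1-aligned)
45..48  -- padding (3B)
48..52  uid  (4B, 4-aligned)
52..56  -- tail padding (4B)
sizeof = 56, alignof = 8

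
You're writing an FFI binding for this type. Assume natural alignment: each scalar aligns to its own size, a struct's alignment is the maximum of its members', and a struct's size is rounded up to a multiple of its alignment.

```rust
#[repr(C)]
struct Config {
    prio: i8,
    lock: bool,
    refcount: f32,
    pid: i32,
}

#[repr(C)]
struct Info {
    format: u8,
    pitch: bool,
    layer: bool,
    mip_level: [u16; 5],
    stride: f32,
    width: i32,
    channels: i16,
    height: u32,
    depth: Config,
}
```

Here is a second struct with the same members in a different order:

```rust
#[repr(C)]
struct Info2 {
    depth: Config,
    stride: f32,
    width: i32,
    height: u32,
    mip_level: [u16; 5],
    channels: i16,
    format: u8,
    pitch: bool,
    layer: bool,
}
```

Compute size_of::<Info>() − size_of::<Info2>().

4

Config: 0..1  prio  (1B, 1-aligned); 1..2  lock  (1B, 1-aligned); 2..4  -- padding (2B); 4..8  refcount  (4B, 4-aligned); 8..12  pid  (4B, 4-aligned); sizeof = 12, alignof = 4
0..1  format  (1B, 1-aligned)
1..2  pitch  (1B, 1-aligned)
2..3  layer  (1B, 1-aligned)
3..4  -- padding (1B)
4..14  mip_level  (10B, 2-aligned)
14..16  -- padding (2B)
16..20  stride  (4B, 4-aligned)
20..24  width  (4B, 4-aligned)
24..26  channels  (2B, 2-aligned)
26..28  -- padding (2B)
28..32  height  (4B, 4-aligned)
32..44  depth  (12B, 4-aligned)
sizeof = 44, alignof = 4
— Info2 —
0..12  depth  (12B, 4-aligned)
12..16  stride  (4B, 4-aligned)
16..20  width  (4B, 4-aligned)
20..24  height  (4B, 4-aligned)
24..34  mip_level  (10B, 2-aligned)
34..36  channels  (2B, 2-aligned)
36..37  format  (1B, 1-aligned)
37..38  pitch  (1B, 1-aligned)
38..39  layer  (1B, 1-aligned)
39..40  -- tail padding (1B)
sizeof = 40, alignof = 4
44 − 40 = 4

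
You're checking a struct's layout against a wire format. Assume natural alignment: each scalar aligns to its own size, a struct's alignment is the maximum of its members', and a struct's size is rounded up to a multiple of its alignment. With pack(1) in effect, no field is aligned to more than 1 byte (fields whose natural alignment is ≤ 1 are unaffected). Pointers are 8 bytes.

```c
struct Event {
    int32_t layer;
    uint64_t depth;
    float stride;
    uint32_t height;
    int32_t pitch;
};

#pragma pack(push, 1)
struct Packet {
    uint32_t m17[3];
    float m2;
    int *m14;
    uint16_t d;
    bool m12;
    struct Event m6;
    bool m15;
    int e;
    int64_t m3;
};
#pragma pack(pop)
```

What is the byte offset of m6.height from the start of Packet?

Event: 0..4  layer  (4B, 4-aligned); 4..8  -- padding (4B); 8..16  depth  (8B, 8-aligned); 16..20  stride  (4B, 4-aligned); 20..24  height  (4B, 4-aligned); 24..28  pitch  (4B, 4-aligned); 28..32  -- tail padding (4B); sizeof = 32, alignof = 8
0..12  m17  (12B, 1-aligned)
12..16  m2  (4B, 1-aligned)
16..24  m14  (8B, 1-aligned)
24..26  d  (2B, 1-aligned)
26..27  m12  (1B, 1-aligned)
27..59  m6  (32B, 1-aligned)
within Event: height at 20
27 + 20 = 47

47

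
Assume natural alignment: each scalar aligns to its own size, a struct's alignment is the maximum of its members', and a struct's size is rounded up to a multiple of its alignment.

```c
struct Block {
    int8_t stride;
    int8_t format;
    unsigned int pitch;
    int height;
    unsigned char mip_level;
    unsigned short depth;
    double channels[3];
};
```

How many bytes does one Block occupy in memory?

stride at 0 (size 1, align 1) → ends 1
format at 1 (size 1, align 1) → ends 2
pad 2 to align 4 for pitch
pitch at 4 (size 4, align 4) → ends 8
height at 8 (size 4, align 4) → ends 12
mip_level at 12 (size 1, align 1) → ends 13
pad 1 to align 2 for depth
depth at 14 (size 2, align 2) → ends 16
channels at 16 (size 24, align 8) → ends 40
total 40 bytes, alignment 8

40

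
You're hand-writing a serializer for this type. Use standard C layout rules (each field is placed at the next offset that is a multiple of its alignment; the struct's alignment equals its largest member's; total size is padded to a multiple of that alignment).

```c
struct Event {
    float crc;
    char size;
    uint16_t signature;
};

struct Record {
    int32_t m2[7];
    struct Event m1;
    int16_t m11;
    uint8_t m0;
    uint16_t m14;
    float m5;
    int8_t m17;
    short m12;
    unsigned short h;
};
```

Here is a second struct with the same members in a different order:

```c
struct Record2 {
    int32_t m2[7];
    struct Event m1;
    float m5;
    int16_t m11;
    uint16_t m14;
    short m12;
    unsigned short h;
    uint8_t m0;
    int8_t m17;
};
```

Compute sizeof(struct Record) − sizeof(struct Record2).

4

Event: 0..4  crc  (4B, 4-aligned); 4..5  size  (1B, 1-aligned); 5..6  -- padding (1B); 6..8  signature  (2B, 2-aligned); sizeof = 8, alignof = 4
0..28  m2  (28B, 4-aligned)
28..36  m1  (8B, 4-aligned)
36..38  m11  (2B, 2-aligned)
38..39  m0  (1B, 1-aligned)
39..40  -- padding (1B)
40..42  m14  (2B, 2-aligned)
42..44  -- padding (2B)
44..48  m5  (4B, 4-aligned)
48..49  m17  (1B, 1-aligned)
49..50  -- padding (1B)
50..52  m12  (2B, 2-aligned)
52..54  h  (2B, 2-aligned)
54..56  -- tail padding (2B)
sizeof = 56, alignof = 4
— Record2 —
0..28  m2  (28B, 4-aligned)
28..36  m1  (8B, 4-aligned)
36..40  m5  (4B, 4-aligned)
40..42  m11  (2B, 2-aligned)
42..44  m14  (2B, 2-aligned)
44..46  m12  (2B, 2-aligned)
46..48  h  (2B, 2-aligned)
48..49  m0  (1B, 1-aligned)
49..50  m17  (1B, 1-aligned)
50..52  -- tail padding (2B)
sizeof = 52, alignof = 4
56 − 52 = 4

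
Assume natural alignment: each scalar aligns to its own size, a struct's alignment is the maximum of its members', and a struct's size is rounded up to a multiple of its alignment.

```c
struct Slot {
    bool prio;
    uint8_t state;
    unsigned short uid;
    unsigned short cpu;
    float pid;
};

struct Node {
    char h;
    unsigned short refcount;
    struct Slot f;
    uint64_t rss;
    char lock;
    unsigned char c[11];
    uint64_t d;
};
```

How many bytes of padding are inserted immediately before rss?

0

Slot: 0..1  prio  (1B, 1-aligned); 1..2  state  (1B, 1-aligned); 2..4  uid  (2B, 2-aligned); 4..6  cpu  (2B, 2-aligned); 6..8  -- padding (2B); 8..12  pid  (4B, 4-aligned); sizeof = 12, alignof = 4
0..1  h  (1B, 1-aligned)
1..2  -- padding (1B)
2..4  refcount  (2B, 2-aligned)
4..16  f  (12B, 4-aligned)
16..24  rss  (8B, 8-aligned)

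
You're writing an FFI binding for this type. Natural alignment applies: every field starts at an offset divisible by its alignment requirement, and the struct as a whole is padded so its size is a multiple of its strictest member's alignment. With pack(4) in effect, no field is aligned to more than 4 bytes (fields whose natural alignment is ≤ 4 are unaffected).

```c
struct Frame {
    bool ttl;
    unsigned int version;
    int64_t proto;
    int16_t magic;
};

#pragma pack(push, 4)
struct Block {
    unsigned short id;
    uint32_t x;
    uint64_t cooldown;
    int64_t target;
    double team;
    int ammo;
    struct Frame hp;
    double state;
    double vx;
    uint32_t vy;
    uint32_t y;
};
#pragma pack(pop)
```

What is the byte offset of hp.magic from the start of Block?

Frame: ttl at 0 (size 1, align 1) → ends 1; pad 3 to align 4 for version; version at 4 (size 4, align 4) → ends 8; proto at 8 (size 8, align 8) → ends 16; magic at 16 (size 2, align 2) → ends 18; tail pad 6 to reach multiple of 8; total 24 bytes, alignment 8
id at 0 (size 2, align 2) → ends 2
pad 2 to align 4 for x
x at 4 (size 4, align 4) → ends 8
cooldown at 8 (size 8, align 4) → ends 16
target at 16 (size 8, align 4) → ends 24
team at 24 (size 8, align 4) → ends 32
ammo at 32 (size 4, align 4) → ends 36
hp at 36 (size 24, align 4) → ends 60
within Frame: magic at 16
36 + 16 = 52

52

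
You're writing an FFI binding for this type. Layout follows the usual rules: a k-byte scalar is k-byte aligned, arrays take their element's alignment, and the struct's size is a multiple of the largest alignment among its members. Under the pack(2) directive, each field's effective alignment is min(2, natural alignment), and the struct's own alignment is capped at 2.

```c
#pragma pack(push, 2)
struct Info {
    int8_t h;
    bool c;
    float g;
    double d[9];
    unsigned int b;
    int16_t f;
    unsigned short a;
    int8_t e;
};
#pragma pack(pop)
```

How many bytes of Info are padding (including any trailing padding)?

0..1  h  (1B, 1-aligned)
1..2  c  (1B, 1-aligned)
2..6  g  (4B, 2-aligned)
6..78  d  (72B, 2-aligned)
78..82  b  (4B, 2-aligned)
82..84  f  (2B, 2-aligned)
84..86  a  (2B, 2-aligned)
86..87  e  (1B, 1-aligned)
87..88  -- tail padding (1B)
sizeof = 88, alignof = 2
data bytes 87, size 88 → padding 1

1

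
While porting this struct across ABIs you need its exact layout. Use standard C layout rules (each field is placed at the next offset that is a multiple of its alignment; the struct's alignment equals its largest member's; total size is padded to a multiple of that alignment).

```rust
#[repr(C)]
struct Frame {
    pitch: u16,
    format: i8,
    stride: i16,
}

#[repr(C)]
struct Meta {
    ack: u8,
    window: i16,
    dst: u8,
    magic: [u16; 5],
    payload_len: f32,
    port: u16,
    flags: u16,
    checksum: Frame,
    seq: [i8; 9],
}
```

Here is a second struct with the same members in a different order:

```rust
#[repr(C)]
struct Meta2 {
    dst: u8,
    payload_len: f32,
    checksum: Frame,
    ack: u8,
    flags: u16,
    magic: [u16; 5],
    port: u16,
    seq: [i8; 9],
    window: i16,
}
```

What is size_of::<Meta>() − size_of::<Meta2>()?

Frame: 0..2  pitch  (2B, 2-aligned); 2..3  format  (1B, 1-aligned); 3..4  -- padding (1B); 4..6  stride  (2B, 2-aligned); sizeof = 6, alignof = 2
0..1  ack  (1B, 1-aligned)
1..2  -- padding (1B)
2..4  window  (2B, 2-aligned)
4..5  dst  (1B, 1-aligned)
5..6  -- padding (1B)
6..16  magic  (10B, 2-aligned)
16..20  payload_len  (4B, 4-aligned)
20..22  port  (2B, 2-aligned)
22..24  flags  (2B, 2-aligned)
24..30  checksum  (6B, 2-aligned)
30..39  seq  (9B, 1-aligned)
39..40  -- tail padding (1B)
sizeof = 40, alignof = 4
— Meta2 —
0..1  dst  (1B, 1-aligned)
1..4  -- padding (3B)
4..8  payload_len  (4B, 4-aligned)
8..14  checksum  (6B, 2-aligned)
14..15  ack  (1B, 1-aligned)
15..16  -- padding (1B)
16..18  flags  (2B, 2-aligned)
18..28  magic  (10B, 2-aligned)
28..30  port  (2B, 2-aligned)
30..39  seq  (9B, 1-aligned)
39..40  -- padding (1B)
40..42  window  (2B, 2-aligned)
42..44  -- tail padding (2B)
sizeof = 44, alignof = 4
40 − 44 = -4

-4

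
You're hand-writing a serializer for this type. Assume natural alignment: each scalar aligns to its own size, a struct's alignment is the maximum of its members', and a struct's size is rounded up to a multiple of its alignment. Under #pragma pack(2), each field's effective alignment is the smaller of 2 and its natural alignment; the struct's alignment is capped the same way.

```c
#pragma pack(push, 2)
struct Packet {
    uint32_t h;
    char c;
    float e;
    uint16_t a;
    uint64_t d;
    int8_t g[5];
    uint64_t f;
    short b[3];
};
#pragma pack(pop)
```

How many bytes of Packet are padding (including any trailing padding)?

@0: h [4B, align 2] → 4
@4: c [1B, align 1] → 5
+1 pad (align 2)
@6: e [4B, align 2] → 10
@10: a [2B, align 2] → 12
@12: d [8B, align 2] → 20
@20: g [5B, align 1] → 25
+1 pad (align 2)
@26: f [8B, align 2] → 34
@34: b [6B, align 2] → 40
size 40, align 2
data bytes 38, size 40 → padding 2

2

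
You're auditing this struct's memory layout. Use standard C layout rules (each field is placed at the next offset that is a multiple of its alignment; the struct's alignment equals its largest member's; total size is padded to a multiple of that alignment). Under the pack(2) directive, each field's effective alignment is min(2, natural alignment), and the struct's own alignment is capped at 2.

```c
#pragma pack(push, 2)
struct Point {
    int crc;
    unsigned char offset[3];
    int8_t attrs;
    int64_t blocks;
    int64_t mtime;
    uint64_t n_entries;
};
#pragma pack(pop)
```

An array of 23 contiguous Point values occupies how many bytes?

@0: crc [4B, align 2] → 4
@4: offset [3B, align 1] → 7
@7: attrs [1B, align 1] → 8
@8: blocks [8B, align 2] → 16
@16: mtime [8B, align 2] → 24
@24: n_entries [8B, align 2] → 32
size 32, align 2
array of 23: 23 × 32 = 736

736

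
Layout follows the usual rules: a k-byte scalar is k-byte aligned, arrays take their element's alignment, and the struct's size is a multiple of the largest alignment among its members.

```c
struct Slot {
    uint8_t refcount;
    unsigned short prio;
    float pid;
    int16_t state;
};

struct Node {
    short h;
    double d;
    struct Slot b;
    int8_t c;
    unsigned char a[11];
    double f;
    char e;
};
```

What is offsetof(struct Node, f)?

Slot: 0..1  refcount  (1B, 1-aligned); 1..2  -- padding (1B); 2..4  prio  (2B, 2-aligned); 4..8  pid  (4B, 4-aligned); 8..10  state  (2B, 2-aligned); 10..12  -- tail padding (2B); sizeof = 12, alignof = 4
0..2  h  (2B, 2-aligned)
2..8  -- padding (6B)
8..16  d  (8B, 8-aligned)
16..28  b  (12B, 4-aligned)
28..29  c  (1B, 1-aligned)
29..40  a  (11B, 1-aligned)
40..48  f  (8B, 8-aligned)

40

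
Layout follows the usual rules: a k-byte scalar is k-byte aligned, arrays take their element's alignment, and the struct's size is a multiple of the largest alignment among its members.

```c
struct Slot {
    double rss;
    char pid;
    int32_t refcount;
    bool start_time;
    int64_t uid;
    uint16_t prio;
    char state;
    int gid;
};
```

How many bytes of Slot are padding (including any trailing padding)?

11

rss at 0 (size 8, align 8) → ends 8
pid at 8 (size 1, align 1) → ends 9
pad 3 to align 4 for refcount
refcount at 12 (size 4, align 4) → ends 16
start_time at 16 (size 1, align 1) → ends 17
pad 7 to align 8 for uid
uid at 24 (size 8, align 8) → ends 32
prio at 32 (size 2, align 2) → ends 34
state at 34 (size 1, align 1) → ends 35
pad 1 to align 4 for gid
gid at 36 (size 4, align 4) → ends 40
total 40 bytes, alignment 8
data bytes 29, size 40 → padding 11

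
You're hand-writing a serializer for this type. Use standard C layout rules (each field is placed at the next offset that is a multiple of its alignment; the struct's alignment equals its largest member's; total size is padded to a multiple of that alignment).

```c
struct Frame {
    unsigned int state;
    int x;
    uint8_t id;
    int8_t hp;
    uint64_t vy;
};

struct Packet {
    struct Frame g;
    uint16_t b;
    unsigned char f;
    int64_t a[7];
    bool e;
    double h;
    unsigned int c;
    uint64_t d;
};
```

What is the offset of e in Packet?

88

Frame: @0: state [4B, align 4] → 4; @4: x [4B, align 4] → 8; @8: id [1B, align 1] → 9; @9: hp [1B, align 1] → 10; +6 pad (align 8); @16: vy [8B, align 8] → 24; size 24, align 8
@0: g [24B, align 8] → 24
@24: b [2B, align 2] → 26
@26: f [1B, align 1] → 27
+5 pad (align 8)
@32: a [56B, align 8] → 88
@88: e [1B, align 1] → 89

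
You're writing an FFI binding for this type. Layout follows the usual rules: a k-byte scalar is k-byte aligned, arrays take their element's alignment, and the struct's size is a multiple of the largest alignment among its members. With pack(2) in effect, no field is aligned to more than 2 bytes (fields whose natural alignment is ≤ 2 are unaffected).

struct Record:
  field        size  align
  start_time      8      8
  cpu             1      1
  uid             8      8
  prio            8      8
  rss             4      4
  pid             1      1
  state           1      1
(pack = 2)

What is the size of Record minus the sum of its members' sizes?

0..8  start_time  (8B, 2-aligned)
8..9  cpu  (1B, 1-aligned)
9..10  -- padding (1B)
10..18  uid  (8B, 2-aligned)
18..26  prio  (8B, 2-aligned)
26..30  rss  (4B, 2-aligned)
30..31  pid  (1B, 1-aligned)
31..32  state  (1B, 1-aligned)
sizeof = 32, alignof = 2
data bytes 31, size 32 → padding 1

1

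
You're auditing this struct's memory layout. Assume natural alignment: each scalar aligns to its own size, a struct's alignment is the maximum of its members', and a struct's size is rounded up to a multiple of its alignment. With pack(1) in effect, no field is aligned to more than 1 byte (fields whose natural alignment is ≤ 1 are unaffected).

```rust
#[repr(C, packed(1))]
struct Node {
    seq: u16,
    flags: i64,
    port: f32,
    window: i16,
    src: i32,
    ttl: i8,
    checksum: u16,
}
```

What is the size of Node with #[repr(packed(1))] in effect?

@0: seq [2B, align 1] → 2
@2: flags [8B, align 1] → 10
@10: port [4B, align 1] → 14
@14: window [2B, align 1] → 16
@16: src [4B, align 1] → 20
@20: ttl [1B, align 1] → 21
@21: checksum [2B, align 1] → 23
size 23, align 1

23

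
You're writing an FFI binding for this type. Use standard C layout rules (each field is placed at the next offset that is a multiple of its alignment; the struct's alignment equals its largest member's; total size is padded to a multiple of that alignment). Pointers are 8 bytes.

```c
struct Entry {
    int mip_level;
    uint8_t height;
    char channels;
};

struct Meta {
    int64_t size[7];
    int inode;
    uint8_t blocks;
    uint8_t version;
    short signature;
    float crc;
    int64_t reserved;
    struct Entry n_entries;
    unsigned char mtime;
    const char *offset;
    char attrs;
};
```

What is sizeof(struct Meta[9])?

1008

Entry: @0: mip_level [4B, align 4] → 4; @4: height [1B, align 1] → 5; @5: channels [1B, align 1] → 6; +2 tail pad (align 4); size 8, align 4
@0: size [56B, align 8] → 56
@56: inode [4B, align 4] → 60
@60: blocks [1B, align 1] → 61
@61: version [1B, align 1] → 62
@62: signature [2B, align 2] → 64
@64: crc [4B, align 4] → 68
+4 pad (align 8)
@72: reserved [8B, align 8] → 80
@80: n_entries [8B, align 4] → 88
@88: mtime [1B, align 1] → 89
+7 pad (align 8)
@96: offset [8B, align 8] → 104
@104: attrs [1B, align 1] → 105
+7 tail pad (align 8)
size 112, align 8
array of 9: 9 × 112 = 1008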